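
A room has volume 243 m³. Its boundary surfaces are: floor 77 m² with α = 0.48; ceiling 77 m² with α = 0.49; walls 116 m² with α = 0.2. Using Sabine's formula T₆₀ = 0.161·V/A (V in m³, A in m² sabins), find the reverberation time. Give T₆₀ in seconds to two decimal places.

0.40 s

A = Σ Sᵢαᵢ = 77·0.48 + 77·0.49 + 116·0.2 = 97.89 m².
T₆₀ = 0.161·V/A = 0.161·243/97.89 = 0.400 s.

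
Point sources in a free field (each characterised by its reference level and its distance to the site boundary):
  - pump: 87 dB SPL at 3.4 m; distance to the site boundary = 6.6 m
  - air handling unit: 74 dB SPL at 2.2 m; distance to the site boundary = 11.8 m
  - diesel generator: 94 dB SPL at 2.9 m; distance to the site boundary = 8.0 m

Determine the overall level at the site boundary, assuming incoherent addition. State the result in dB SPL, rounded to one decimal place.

First find each source's level at the receiver (point-source: −20·log₁₀(r/r_ref)), then combine on an intensity basis.
pump: 87 − 20·log₁₀(6.6/3.4) = 87 − 5.76 = 81.24 dB SPL.
air handling unit: 74 − 20·log₁₀(11.8/2.2) = 74 − 14.59 = 59.41 dB SPL.
diesel generator: 94 − 20·log₁₀(8.0/2.9) = 94 − 8.81 = 85.19 dB SPL.
Σ 10^(L/10) = 4.640e+08 → L_total = 10·log₁₀(4.640e+08) = 86.66 dB SPL.

86.7 dB SPL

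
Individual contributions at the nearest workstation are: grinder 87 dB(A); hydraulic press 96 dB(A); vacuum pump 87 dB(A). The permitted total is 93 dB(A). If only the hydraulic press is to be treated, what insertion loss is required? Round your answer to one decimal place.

6.0 dB

The untreated sources together contribute 10^(87/10) + 10^(87/10) = 1.002e+09, i.e. 90.01 dB(A).
The limit corresponds to 10^(93/10) = 1.995e+09; subtracting the fixed part leaves 9.929e+08 for the hydraulic press, i.e. 89.97 dB(A).
Required insertion loss = 96 − 89.97 = 6.03 dB.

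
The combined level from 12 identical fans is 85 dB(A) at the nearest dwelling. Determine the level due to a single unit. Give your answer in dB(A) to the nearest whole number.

For N identical incoherent sources L_total = L₁ + 10·log₁₀ N, so L₁ = 85 − 10·log₁₀(12) = 85 − 10.792.

74 dB(A)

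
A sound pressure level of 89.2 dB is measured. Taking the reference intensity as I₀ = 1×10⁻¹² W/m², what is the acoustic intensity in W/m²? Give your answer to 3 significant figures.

L = 10·log₁₀(I/I₀) ⇒ I = I₀·10^(L/10) = 10⁻¹² × 10^8.92.

0.000832 W/m²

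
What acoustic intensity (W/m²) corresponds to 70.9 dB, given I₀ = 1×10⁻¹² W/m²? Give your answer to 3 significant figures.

1.23e-05 W/m²

I = I₀·10^(L/10) = 10⁻¹² × 10^(70.9/10) = 10^(-4.910).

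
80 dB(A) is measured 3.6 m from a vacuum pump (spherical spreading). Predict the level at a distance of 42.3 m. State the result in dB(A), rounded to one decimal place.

58.6 dB(A)

Spherical spreading from a point source gives a 20·log₁₀(r₂/r₁) drop.
L₂ = 80 − 20·log₁₀(42.3/3.6) = 80 − 21.401 = 58.60 dB(A).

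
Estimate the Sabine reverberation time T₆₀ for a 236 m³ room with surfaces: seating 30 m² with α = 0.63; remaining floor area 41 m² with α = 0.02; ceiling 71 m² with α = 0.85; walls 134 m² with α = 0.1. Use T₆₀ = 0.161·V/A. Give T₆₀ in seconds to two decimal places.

Summing Sᵢαᵢ: 30·0.63 + 41·0.02 + 71·0.85 + 134·0.1 = 93.47 m².
T₆₀ = 0.161·V/A = 0.161·236/93.47 = 0.407 s.

0.41 s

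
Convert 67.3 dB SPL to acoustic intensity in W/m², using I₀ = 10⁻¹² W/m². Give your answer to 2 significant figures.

I = I₀·10^(L/10) = 10⁻¹² × 10^(67.3/10) = 10^(-5.270).

5.4e-06 W/m²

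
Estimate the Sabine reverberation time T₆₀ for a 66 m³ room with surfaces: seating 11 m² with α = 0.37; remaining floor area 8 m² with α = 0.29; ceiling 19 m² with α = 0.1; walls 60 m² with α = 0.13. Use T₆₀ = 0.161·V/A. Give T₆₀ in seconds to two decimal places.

0.66 s

Total absorption A = 11·0.37 + 8·0.29 + 19·0.1 + 60·0.13 = 16.09 m² sabins.
T₆₀ = 0.161 × 66 / 16.09 = 0.660 s.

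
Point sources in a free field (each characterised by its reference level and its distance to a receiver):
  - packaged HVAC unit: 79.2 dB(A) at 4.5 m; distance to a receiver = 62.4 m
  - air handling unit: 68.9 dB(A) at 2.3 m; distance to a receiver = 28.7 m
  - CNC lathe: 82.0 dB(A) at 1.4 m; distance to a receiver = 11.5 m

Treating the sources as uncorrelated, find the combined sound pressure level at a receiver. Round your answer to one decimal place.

64.5 dB(A)

Apply inverse-square spreading to bring every level to the receiver, then sum 10^(L/10).
packaged HVAC unit: 79.2 − 20·log₁₀(62.4/4.5) = 79.2 − 22.84 = 56.36 dB(A).
air handling unit: 68.9 − 20·log₁₀(28.7/2.3) = 68.9 − 21.92 = 46.98 dB(A).
CNC lathe: 82.0 − 20·log₁₀(11.5/1.4) = 82.0 − 18.29 = 63.71 dB(A).
Σ 10^(L/10) = 2.831e+06 → L_total = 10·log₁₀(2.831e+06) = 64.52 dB(A).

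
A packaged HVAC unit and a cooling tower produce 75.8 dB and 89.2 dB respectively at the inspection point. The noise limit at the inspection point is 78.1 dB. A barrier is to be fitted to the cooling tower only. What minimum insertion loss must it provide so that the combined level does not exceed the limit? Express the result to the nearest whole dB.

15 dB

Everything except the cooling tower sums to 10^(75.8/10) = 3.802e+07 in linear terms, 75.80 dB.
To meet 78.1 dB overall, the treated cooling tower may contribute at most 10^(78.1/10) − 3.802e+07 = 2.655e+07, i.e. 74.24 dB.
So the cooling tower must be reduced from 89.2 to 74.24 dB: IL = 14.96 dB.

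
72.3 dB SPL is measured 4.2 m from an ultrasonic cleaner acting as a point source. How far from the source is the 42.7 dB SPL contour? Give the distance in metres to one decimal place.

Point-source spreading drops the level by 20·log₁₀(r₂/r₁); inverting, r₂/r₁ = 10^(ΔL/20).
r₂ = 4.2·10^((72.3−42.7)/20) = 4.2·10^(29.6/20) = 126.84 m.

126.8 m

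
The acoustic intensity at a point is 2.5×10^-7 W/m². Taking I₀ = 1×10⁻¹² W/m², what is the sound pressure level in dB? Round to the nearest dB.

Dividing by I₀ shifts the exponent by 12: I/I₀ = 2.5×10^5.
L = 10·(0.3979 + 5) = 53.98 dB.

54 dB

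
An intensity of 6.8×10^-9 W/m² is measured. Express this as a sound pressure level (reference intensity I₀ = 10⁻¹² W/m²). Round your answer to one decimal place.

38.3 dB

Dividing by I₀ shifts the exponent by 12: I/I₀ = 6.8×10^3.
L = 10·(0.8325 + 3) = 38.33 dB.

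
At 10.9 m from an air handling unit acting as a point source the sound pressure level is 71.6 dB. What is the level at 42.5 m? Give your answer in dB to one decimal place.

59.8 dB

Spherical spreading from a point source gives a 20·log₁₀(r₂/r₁) drop.
L₂ = 71.6 − 20·log₁₀(42.5/10.9) = 71.6 − 11.819 = 59.78 dB.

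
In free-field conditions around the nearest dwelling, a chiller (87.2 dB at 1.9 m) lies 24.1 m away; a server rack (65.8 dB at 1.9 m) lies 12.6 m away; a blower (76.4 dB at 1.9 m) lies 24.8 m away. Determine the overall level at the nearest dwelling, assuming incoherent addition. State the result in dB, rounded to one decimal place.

Propagate each source to the receiver with L = L_ref − 20·log₁₀(r/r_ref), then add intensities.
chiller: 87.2 − 20·log₁₀(24.1/1.9) = 87.2 − 22.07 = 65.13 dB.
server rack: 65.8 − 20·log₁₀(12.6/1.9) = 65.8 − 16.43 = 49.37 dB.
blower: 76.4 − 20·log₁₀(24.8/1.9) = 76.4 − 22.31 = 54.09 dB.
Σ 10^(L/10) = 3.605e+06 → L_total = 10·log₁₀(3.605e+06) = 65.57 dB.

65.6 dB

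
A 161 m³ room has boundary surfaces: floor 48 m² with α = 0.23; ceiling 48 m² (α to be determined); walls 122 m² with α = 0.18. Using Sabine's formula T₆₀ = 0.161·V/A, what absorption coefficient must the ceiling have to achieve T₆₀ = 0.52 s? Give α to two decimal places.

0.35

Required total absorption A = 0.161·161/0.52 = 49.85 m².
Absorption from the other surfaces = 48·0.23 + 122·0.18 = 33.00 m², so the ceiling must supply 16.85 m² over 48 m².
α = 16.85/48 = 0.351.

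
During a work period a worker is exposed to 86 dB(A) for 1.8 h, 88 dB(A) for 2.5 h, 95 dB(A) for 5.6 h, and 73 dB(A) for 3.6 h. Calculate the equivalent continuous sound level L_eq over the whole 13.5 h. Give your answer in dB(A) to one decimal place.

91.7 dB(A)

L_eq = 10·log₁₀[(1/T)·Σ tᵢ·10^(Lᵢ/10)] with T = 13.5 h.
Σ tᵢ·10^(Lᵢ/10) = 1.8·10^(86/10) + 2.5·10^(88/10) + 5.6·10^(95/10) + 3.6·10^(73/10) = 2.007e+10.
L_eq = 10·log₁₀(2.007e+10/13.5) = 91.72 dB(A).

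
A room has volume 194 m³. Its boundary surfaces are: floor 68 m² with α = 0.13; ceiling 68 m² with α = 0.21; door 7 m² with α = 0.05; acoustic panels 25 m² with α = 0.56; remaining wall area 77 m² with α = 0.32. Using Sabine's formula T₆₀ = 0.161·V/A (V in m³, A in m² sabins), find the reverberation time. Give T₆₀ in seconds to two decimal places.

0.50 s

A = Σ Sᵢαᵢ = 68·0.13 + 68·0.21 + 7·0.05 + 25·0.56 + 77·0.32 = 62.11 m².
T₆₀ = 0.161·V/A = 0.161·194/62.11 = 0.503 s.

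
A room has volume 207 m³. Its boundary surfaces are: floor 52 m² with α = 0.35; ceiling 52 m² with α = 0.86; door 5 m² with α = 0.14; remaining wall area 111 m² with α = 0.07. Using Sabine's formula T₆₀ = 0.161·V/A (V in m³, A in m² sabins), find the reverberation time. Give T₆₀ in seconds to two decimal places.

Total absorption A = 52·0.35 + 52·0.86 + 5·0.14 + 111·0.07 = 71.39 m² sabins.
T₆₀ = 0.161·V/A = 0.161·207/71.39 = 0.467 s.

0.47 s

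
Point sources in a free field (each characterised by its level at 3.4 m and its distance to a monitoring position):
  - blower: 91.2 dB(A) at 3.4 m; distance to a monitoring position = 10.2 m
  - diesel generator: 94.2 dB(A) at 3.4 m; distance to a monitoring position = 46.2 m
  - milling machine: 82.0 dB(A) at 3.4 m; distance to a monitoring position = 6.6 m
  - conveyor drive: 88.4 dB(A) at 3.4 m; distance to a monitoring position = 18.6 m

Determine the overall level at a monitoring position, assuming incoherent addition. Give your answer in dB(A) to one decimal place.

83.5 dB(A)

Apply inverse-square spreading to bring every level to the receiver, then sum 10^(L/10).
blower: 91.2 − 20·log₁₀(10.2/3.4) = 91.2 − 9.54 = 81.66 dB(A).
diesel generator: 94.2 − 20·log₁₀(46.2/3.4) = 94.2 − 22.66 = 71.54 dB(A).
milling machine: 82.0 − 20·log₁₀(6.6/3.4) = 82.0 − 5.76 = 76.24 dB(A).
conveyor drive: 88.4 − 20·log₁₀(18.6/3.4) = 88.4 − 14.76 = 73.64 dB(A).
Σ 10^(L/10) = 2.259e+08 → L_total = 10·log₁₀(2.259e+08) = 83.54 dB(A).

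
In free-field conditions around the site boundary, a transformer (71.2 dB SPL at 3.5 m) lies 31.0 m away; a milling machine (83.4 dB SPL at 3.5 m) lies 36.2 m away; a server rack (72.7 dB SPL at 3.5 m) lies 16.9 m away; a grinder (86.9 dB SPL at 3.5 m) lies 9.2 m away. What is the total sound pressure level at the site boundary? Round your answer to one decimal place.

First find each source's level at the receiver (point-source: −20·log₁₀(r/r_ref)), then combine on an intensity basis.
transformer: 71.2 − 20·log₁₀(31.0/3.5) = 71.2 − 18.95 = 52.25 dB SPL.
milling machine: 83.4 − 20·log₁₀(36.2/3.5) = 83.4 − 20.29 = 63.11 dB SPL.
server rack: 72.7 − 20·log₁₀(16.9/3.5) = 72.7 − 13.68 = 59.02 dB SPL.
grinder: 86.9 − 20·log₁₀(9.2/3.5) = 86.9 − 8.39 = 78.51 dB SPL.
Σ 10^(L/10) = 7.390e+07 → L_total = 10·log₁₀(7.390e+07) = 78.69 dB SPL.

78.7 dB SPL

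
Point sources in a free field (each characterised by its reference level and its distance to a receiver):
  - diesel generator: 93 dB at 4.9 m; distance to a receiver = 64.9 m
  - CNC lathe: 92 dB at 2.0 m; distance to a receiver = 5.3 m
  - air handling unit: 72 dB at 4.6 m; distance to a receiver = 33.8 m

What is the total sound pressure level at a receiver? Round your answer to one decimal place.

83.8 dB

Propagate each source to the receiver with L = L_ref − 20·log₁₀(r/r_ref), then add intensities.
diesel generator: 93 − 20·log₁₀(64.9/4.9) = 93 − 22.44 = 70.56 dB.
CNC lathe: 92 − 20·log₁₀(5.3/2.0) = 92 − 8.46 = 83.54 dB.
air handling unit: 72 − 20·log₁₀(33.8/4.6) = 72 − 17.32 = 54.68 dB.
Σ 10^(L/10) = 2.374e+08 → L_total = 10·log₁₀(2.374e+08) = 83.75 dB.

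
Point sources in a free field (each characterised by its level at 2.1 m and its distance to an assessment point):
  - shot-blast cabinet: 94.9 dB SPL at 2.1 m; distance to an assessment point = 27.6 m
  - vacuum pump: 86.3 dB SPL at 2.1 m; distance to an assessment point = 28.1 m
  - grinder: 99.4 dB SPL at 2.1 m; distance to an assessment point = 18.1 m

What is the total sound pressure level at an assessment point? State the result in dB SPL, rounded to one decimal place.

Apply inverse-square spreading to bring every level to the receiver, then sum 10^(L/10).
shot-blast cabinet: 94.9 − 20·log₁₀(27.6/2.1) = 94.9 − 22.37 = 72.53 dB SPL.
vacuum pump: 86.3 − 20·log₁₀(28.1/2.1) = 86.3 − 22.53 = 63.77 dB SPL.
grinder: 99.4 − 20·log₁₀(18.1/2.1) = 99.4 − 18.71 = 80.69 dB SPL.
Σ 10^(L/10) = 1.375e+08 → L_total = 10·log₁₀(1.375e+08) = 81.38 dB SPL.

81.4 dB SPL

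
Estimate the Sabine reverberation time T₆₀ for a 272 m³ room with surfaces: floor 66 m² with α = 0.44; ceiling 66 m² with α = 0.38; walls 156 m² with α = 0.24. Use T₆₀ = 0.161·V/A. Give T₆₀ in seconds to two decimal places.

Summing Sᵢαᵢ: 66·0.44 + 66·0.38 + 156·0.24 = 91.56 m².
T₆₀ = 0.161 × 272 / 91.56 = 0.478 s.

0.48 s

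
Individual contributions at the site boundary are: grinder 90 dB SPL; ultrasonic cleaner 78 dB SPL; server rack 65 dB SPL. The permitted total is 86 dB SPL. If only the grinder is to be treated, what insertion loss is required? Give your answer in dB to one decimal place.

4.8 dB

Everything except the grinder sums to 10^(78/10) + 10^(65/10) = 6.626e+07 in linear terms, 78.21 dB SPL.
The limit corresponds to 10^(86/10) = 3.981e+08; subtracting the fixed part leaves 3.318e+08 for the grinder, i.e. 85.21 dB SPL.
Required insertion loss = 90 − 85.21 = 4.79 dB.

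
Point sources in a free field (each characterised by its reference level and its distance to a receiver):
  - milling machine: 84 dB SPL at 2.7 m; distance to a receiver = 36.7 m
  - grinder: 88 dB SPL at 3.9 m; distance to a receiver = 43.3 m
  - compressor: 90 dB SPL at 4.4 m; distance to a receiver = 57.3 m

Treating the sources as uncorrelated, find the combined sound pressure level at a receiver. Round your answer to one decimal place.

First find each source's level at the receiver (point-source: −20·log₁₀(r/r_ref)), then combine on an intensity basis.
milling machine: 84 − 20·log₁₀(36.7/2.7) = 84 − 22.67 = 61.33 dB SPL.
grinder: 88 − 20·log₁₀(43.3/3.9) = 88 − 20.91 = 67.09 dB SPL.
compressor: 90 − 20·log₁₀(57.3/4.4) = 90 − 22.29 = 67.71 dB SPL.
Σ 10^(L/10) = 1.237e+07 → L_total = 10·log₁₀(1.237e+07) = 70.93 dB SPL.

70.9 dB SPL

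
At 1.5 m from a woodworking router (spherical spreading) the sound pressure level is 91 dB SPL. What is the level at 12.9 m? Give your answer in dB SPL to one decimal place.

72.3 dB SPL

Point-source attenuation: ΔL = 20·log₁₀(r₂/r₁) = 20·log₁₀(12.9/1.5) = 18.690 dB.
L₂ = 91 − 20·log₁₀(12.9/1.5) = 91 − 18.690 = 72.31 dB SPL.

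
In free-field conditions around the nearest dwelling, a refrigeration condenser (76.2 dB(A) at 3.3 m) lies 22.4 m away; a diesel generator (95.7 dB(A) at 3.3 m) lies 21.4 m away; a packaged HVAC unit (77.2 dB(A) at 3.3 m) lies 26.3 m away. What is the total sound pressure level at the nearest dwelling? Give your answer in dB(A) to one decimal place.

79.5 dB(A)

Apply inverse-square spreading to bring every level to the receiver, then sum 10^(L/10).
refrigeration condenser: 76.2 − 20·log₁₀(22.4/3.3) = 76.2 − 16.63 = 59.57 dB(A).
diesel generator: 95.7 − 20·log₁₀(21.4/3.3) = 95.7 − 16.24 = 79.46 dB(A).
packaged HVAC unit: 77.2 − 20·log₁₀(26.3/3.3) = 77.2 − 18.03 = 59.17 dB(A).
Σ 10^(L/10) = 9.008e+07 → L_total = 10·log₁₀(9.008e+07) = 79.55 dB(A).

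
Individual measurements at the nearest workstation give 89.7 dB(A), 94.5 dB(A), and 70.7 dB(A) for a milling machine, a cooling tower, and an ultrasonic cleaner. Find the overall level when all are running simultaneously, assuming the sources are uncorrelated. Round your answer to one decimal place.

For uncorrelated sources the intensities add, so convert each level to linear form, sum, and take 10·log₁₀ of the total.
Σ 10^(L/10) = 10^(89.7/10) + 10^(94.5/10) + 10^(70.7/10) = 3.763e+09.
L_total = 10·log₁₀(3.763e+09) = 95.76 dB(A).

95.8 dB(A)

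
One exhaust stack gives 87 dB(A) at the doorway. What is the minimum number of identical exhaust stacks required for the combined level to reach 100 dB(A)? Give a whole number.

20

The shortfall is 100 − 87 = 13.0 dB, and N units add 10·log₁₀ N, so need 10·log₁₀ N ≥ 13.0.
N ≥ 10^(13.0/10) = 19.953, so N = 20.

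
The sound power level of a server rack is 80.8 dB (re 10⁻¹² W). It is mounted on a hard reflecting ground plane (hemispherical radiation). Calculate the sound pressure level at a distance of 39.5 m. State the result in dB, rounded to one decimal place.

The power spreads over a hemisphere of area 2π·r², so L_p = L_w − 10·log₁₀(2π·r²).
2π·r² = 9803 m², 10·log₁₀ of that is 39.914 dB.
L_p = 80.8 − 39.914 = 40.89 dB.

40.9 dB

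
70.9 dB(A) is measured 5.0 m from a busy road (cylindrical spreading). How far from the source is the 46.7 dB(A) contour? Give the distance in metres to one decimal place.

1315.1 m

The 24.2 dB drop corresponds to a distance ratio of 10^(24.2/10) for a line source.
r₂ = 5.0·10^((70.9−46.7)/10) = 5.0·10^(24.2/10) = 1315.13 m.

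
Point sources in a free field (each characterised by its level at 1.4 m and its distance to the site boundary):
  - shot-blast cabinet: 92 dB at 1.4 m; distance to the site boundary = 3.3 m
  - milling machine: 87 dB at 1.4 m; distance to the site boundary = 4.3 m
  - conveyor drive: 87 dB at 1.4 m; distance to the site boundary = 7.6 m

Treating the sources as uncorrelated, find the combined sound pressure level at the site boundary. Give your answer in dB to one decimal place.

Apply inverse-square spreading to bring every level to the receiver, then sum 10^(L/10).
shot-blast cabinet: 92 − 20·log₁₀(3.3/1.4) = 92 − 7.45 = 84.55 dB.
milling machine: 87 − 20·log₁₀(4.3/1.4) = 87 − 9.75 = 77.25 dB.
conveyor drive: 87 − 20·log₁₀(7.6/1.4) = 87 − 14.69 = 72.31 dB.
Σ 10^(L/10) = 3.554e+08 → L_total = 10·log₁₀(3.554e+08) = 85.51 dB.

85.5 dB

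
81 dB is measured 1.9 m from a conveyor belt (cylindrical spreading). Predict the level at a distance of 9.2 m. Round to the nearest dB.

74 dB

Cylindrical spreading from a line source gives a 10·log₁₀(r₂/r₁) drop.
L₂ = 81 − 10·log₁₀(9.2/1.9) = 81 − 6.850 = 74.15 dB.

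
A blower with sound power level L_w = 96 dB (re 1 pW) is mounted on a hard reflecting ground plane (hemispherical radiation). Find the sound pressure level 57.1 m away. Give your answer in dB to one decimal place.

Free-field hemispherical radiation: L_p = L_w − 10·log₁₀(2π·r²), r = 57.1 m.
2π·r² = 2.049e+04 m², 10·log₁₀ of that is 43.115 dB.
L_p = 96 − 43.115 = 52.89 dB.

52.9 dB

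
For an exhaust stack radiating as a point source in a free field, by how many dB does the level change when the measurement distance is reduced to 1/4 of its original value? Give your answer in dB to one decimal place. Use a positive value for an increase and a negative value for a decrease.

+12.0 dB

With spherical spreading the level changes by −20·log₁₀(r₂/r₁).
ΔL = −20·log₁₀(0.25) = +12.04 dB.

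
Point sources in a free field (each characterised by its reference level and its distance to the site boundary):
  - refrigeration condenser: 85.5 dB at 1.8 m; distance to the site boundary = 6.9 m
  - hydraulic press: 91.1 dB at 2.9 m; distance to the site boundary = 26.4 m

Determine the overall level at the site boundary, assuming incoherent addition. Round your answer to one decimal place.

76.0 dB

Propagate each source to the receiver with L = L_ref − 20·log₁₀(r/r_ref), then add intensities.
refrigeration condenser: 85.5 − 20·log₁₀(6.9/1.8) = 85.5 − 11.67 = 73.83 dB.
hydraulic press: 91.1 − 20·log₁₀(26.4/2.9) = 91.1 − 19.18 = 71.92 dB.
Σ 10^(L/10) = 3.969e+07 → L_total = 10·log₁₀(3.969e+07) = 75.99 dB.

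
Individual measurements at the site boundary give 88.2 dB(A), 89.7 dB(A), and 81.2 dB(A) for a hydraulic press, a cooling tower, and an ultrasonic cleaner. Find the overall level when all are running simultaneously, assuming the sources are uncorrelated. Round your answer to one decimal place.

92.4 dB(A)

For uncorrelated sources the intensities add, so convert each level to linear form, sum, and take 10·log₁₀ of the total.
Σ 10^(L/10) = 10^(88.2/10) + 10^(89.7/10) + 10^(81.2/10) = 1.726e+09.
L_total = 10·log₁₀(1.726e+09) = 92.37 dB(A).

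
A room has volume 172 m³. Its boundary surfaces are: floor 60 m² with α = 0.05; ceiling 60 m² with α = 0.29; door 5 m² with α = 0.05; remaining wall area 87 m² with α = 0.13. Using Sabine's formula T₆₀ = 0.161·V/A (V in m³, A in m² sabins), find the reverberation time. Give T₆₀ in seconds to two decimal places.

Total absorption A = 60·0.05 + 60·0.29 + 5·0.05 + 87·0.13 = 31.96 m² sabins.
T₆₀ = 0.161·V/A = 0.161·172/31.96 = 0.866 s.

0.87 s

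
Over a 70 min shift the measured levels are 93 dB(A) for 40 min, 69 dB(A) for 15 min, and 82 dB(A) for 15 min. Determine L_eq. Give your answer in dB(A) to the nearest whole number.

91 dB(A)

Weight each interval's intensity by its duration and average over T = 70 min:
Σ tᵢ·10^(Lᵢ/10) = 40·10^(93/10) + 15·10^(69/10) + 15·10^(82/10) = 8.231e+10.
L_eq = 10·log₁₀(8.231e+10/70) = 90.70 dB(A).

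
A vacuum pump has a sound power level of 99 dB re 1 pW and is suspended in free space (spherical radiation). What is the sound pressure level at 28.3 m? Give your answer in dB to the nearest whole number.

59 dB

The power spreads over a sphere of area 4π·r², so L_p = L_w − 10·log₁₀(4π·r²).
4π·r² = 1.006e+04 m², 10·log₁₀ of that is 40.028 dB.
L_p = 99 − 40.028 = 58.97 dB.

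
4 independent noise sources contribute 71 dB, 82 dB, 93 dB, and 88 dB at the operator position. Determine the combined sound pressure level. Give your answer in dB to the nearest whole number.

94 dB

For uncorrelated sources the intensities add, so convert each level to linear form, sum, and take 10·log₁₀ of the total.
Σ 10^(L/10) = 10^(71/10) + 10^(82/10) + 10^(93/10) + 10^(88/10) = 2.797e+09.
L_total = 10·log₁₀(2.797e+09) = 94.47 dB.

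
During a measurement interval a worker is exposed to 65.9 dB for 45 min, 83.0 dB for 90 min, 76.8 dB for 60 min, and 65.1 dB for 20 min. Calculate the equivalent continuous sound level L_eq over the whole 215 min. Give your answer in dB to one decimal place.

The energy average is taken in the linear domain: L_eq = 10·log₁₀[(Σ tᵢ·10^(Lᵢ/10))/T], T = 215 min.
Σ tᵢ·10^(Lᵢ/10) = 45·10^(65.9/10) + 90·10^(83.0/10) + 60·10^(76.8/10) + 20·10^(65.1/10) = 2.107e+10.
L_eq = 10·log₁₀(2.107e+10/215) = 79.91 dB.

79.9 dB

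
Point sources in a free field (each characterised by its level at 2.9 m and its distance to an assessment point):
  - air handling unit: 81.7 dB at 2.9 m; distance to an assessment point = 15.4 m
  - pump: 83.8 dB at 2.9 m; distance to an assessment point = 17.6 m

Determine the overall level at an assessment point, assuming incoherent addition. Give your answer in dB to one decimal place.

First find each source's level at the receiver (point-source: −20·log₁₀(r/r_ref)), then combine on an intensity basis.
air handling unit: 81.7 − 20·log₁₀(15.4/2.9) = 81.7 − 14.50 = 67.20 dB.
pump: 83.8 − 20·log₁₀(17.6/2.9) = 83.8 − 15.66 = 68.14 dB.
Σ 10^(L/10) = 1.176e+07 → L_total = 10·log₁₀(1.176e+07) = 70.70 dB.

70.7 dB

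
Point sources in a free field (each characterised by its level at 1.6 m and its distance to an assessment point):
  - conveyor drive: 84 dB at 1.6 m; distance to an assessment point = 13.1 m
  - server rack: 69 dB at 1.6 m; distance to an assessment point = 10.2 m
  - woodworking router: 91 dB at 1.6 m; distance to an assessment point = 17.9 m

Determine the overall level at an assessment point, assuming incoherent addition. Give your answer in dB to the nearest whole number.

71 dB

Apply inverse-square spreading to bring every level to the receiver, then sum 10^(L/10).
conveyor drive: 84 − 20·log₁₀(13.1/1.6) = 84 − 18.26 = 65.74 dB.
server rack: 69 − 20·log₁₀(10.2/1.6) = 69 − 16.09 = 52.91 dB.
woodworking router: 91 − 20·log₁₀(17.9/1.6) = 91 − 20.97 = 70.03 dB.
Σ 10^(L/10) = 1.400e+07 → L_total = 10·log₁₀(1.400e+07) = 71.46 dB.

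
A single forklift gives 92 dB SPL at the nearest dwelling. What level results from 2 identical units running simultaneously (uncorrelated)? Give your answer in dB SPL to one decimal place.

95.0 dB SPL

N identical incoherent sources raise the level by 10·log₁₀ N.
L_total = 92 + 10·log₁₀(2) = 92 + 3.010 = 95.01 dB SPL.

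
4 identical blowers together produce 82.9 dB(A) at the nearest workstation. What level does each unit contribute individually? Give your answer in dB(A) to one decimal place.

4 equal contributions raise the level by 10·log₁₀ 4 = 6.021 dB, so each unit alone gives 82.9 − 6.021.

76.9 dB(A)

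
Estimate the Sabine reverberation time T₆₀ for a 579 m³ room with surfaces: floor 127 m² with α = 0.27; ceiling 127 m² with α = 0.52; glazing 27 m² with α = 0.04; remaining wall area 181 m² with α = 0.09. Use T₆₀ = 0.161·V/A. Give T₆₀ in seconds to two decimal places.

0.79 s

Summing Sᵢαᵢ: 127·0.27 + 127·0.52 + 27·0.04 + 181·0.09 = 117.70 m².
T₆₀ = 0.161 × 579 / 117.70 = 0.792 s.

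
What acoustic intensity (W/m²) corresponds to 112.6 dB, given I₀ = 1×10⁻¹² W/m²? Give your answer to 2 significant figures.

L = 10·log₁₀(I/I₀) ⇒ I = I₀·10^(L/10) = 10⁻¹² × 10^11.26.

0.18 W/m²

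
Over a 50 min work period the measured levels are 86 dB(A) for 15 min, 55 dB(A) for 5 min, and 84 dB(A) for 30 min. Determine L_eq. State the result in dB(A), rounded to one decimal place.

L_eq = 10·log₁₀[(1/T)·Σ tᵢ·10^(Lᵢ/10)] with T = 50 min.
Σ tᵢ·10^(Lᵢ/10) = 15·10^(86/10) + 5·10^(55/10) + 30·10^(84/10) = 1.351e+10.
L_eq = 10·log₁₀(1.351e+10/50) = 84.32 dB(A).

84.3 dB(A)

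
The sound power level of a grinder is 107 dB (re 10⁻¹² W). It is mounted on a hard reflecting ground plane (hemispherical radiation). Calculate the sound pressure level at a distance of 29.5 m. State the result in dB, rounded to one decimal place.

The power spreads over a hemisphere of area 2π·r², so L_p = L_w − 10·log₁₀(2π·r²).
2π·r² = 5468 m², 10·log₁₀ of that is 37.378 dB.
L_p = 107 − 37.378 = 69.62 dB.

69.6 dB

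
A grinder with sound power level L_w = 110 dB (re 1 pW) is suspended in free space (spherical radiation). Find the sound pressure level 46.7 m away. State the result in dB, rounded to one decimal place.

The power spreads over a sphere of area 4π·r², so L_p = L_w − 10·log₁₀(4π·r²).
4π·r² = 2.741e+04 m², 10·log₁₀ of that is 44.378 dB.
L_p = 110 − 44.378 = 65.62 dB.

65.6 dB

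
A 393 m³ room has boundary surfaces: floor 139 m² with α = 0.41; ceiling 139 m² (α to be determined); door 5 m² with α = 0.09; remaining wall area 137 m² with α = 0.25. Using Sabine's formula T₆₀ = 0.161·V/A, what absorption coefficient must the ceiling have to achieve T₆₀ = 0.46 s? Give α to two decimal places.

0.33

From T₆₀ = 0.161·V/A, the target T₆₀ = 0.46 s needs A = 0.161·393/0.46 = 137.55 m².
Absorption from the other surfaces = 139·0.41 + 5·0.09 + 137·0.25 = 91.69 m², so the ceiling must supply 45.86 m² over 139 m².
α = 45.86/139 = 0.330.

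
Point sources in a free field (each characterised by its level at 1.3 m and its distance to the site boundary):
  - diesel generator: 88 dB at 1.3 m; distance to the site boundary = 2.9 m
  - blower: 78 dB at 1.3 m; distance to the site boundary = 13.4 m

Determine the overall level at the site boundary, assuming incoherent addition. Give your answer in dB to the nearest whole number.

Propagate each source to the receiver with L = L_ref − 20·log₁₀(r/r_ref), then add intensities.
diesel generator: 88 − 20·log₁₀(2.9/1.3) = 88 − 6.97 = 81.03 dB.
blower: 78 − 20·log₁₀(13.4/1.3) = 78 − 20.26 = 57.74 dB.
Σ 10^(L/10) = 1.274e+08 → L_total = 10·log₁₀(1.274e+08) = 81.05 dB.

81 dB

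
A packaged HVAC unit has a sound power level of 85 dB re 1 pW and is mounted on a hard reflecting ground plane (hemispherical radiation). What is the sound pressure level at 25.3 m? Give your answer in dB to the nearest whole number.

49 dB

L_p = L_w − 10·log₁₀(2π·r²) with r = 25.3 m.
2π·r² = 4022 m², 10·log₁₀ of that is 36.044 dB.
L_p = 85 − 36.044 = 48.96 dB.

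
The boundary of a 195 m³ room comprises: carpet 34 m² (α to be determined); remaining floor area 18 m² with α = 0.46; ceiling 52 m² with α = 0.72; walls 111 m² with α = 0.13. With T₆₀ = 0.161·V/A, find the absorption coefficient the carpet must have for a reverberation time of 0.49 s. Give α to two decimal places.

A = 0.161·V/T₆₀ = 0.161·195/0.49 = 64.07 m² sabins.
Absorption from the other surfaces = 18·0.46 + 52·0.72 + 111·0.13 = 60.15 m², so the carpet must supply 3.92 m² over 34 m².
α = 3.92/34 = 0.115.

0.12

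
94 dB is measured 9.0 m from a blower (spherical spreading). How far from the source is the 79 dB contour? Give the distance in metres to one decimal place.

For a point source L₁ − L₂ = 20·log₁₀(r₂/r₁), so r₂ = r₁·10^((L₁−L₂)/20).
r₂ = 9.0·10^((94−79)/20) = 9.0·10^(15.0/20) = 50.61 m.

50.6 m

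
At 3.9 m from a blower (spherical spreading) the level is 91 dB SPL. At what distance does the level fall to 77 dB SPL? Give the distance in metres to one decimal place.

Point-source spreading drops the level by 20·log₁₀(r₂/r₁); inverting, r₂/r₁ = 10^(ΔL/20).
r₂ = 3.9·10^((91−77)/20) = 3.9·10^(14.0/20) = 19.55 m.

19.5 m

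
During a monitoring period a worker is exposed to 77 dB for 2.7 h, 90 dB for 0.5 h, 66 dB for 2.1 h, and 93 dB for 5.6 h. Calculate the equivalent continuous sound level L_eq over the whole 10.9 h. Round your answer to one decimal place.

Weight each interval's intensity by its duration and average over T = 10.9 h:
Σ tᵢ·10^(Lᵢ/10) = 2.7·10^(77/10) + 0.5·10^(90/10) + 2.1·10^(66/10) + 5.6·10^(93/10) = 1.182e+10.
L_eq = 10·log₁₀(1.182e+10/10.9) = 90.35 dB.

90.4 dB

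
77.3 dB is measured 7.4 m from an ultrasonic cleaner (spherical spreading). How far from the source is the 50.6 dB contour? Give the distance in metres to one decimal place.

For a point source L₁ − L₂ = 20·log₁₀(r₂/r₁), so r₂ = r₁·10^((L₁−L₂)/20).
r₂ = 7.4·10^((77.3−50.6)/20) = 7.4·10^(26.7/20) = 160.04 m.

160.0 m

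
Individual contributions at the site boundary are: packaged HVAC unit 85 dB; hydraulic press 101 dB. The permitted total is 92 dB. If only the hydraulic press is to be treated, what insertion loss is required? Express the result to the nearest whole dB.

10 dB

Fixed contribution from the other source: Σ 10^(L/10) = 10^(85/10) = 3.162e+08 (85.00 dB).
The limit corresponds to 10^(92/10) = 1.585e+09; subtracting the fixed part leaves 1.269e+09 for the hydraulic press, i.e. 91.03 dB.
So the hydraulic press must be reduced from 101 to 91.03 dB: IL = 9.97 dB.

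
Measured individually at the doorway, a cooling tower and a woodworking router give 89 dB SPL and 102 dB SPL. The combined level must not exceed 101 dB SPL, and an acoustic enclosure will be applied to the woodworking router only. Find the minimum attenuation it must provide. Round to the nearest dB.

The untreated sources together contribute 10^(89/10) = 7.943e+08, i.e. 89.00 dB SPL.
The limit corresponds to 10^(101/10) = 1.259e+10; subtracting the fixed part leaves 1.179e+10 for the woodworking router, i.e. 100.72 dB SPL.
So the woodworking router must be reduced from 102 to 100.72 dB SPL: IL = 1.28 dB.

1 dB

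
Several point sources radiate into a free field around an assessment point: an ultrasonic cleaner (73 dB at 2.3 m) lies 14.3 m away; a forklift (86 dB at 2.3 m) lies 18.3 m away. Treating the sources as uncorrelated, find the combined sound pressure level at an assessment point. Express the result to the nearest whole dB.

68 dB

Apply inverse-square spreading to bring every level to the receiver, then sum 10^(L/10).
ultrasonic cleaner: 73 − 20·log₁₀(14.3/2.3) = 73 − 15.87 = 57.13 dB.
forklift: 86 − 20·log₁₀(18.3/2.3) = 86 − 18.01 = 67.99 dB.
Σ 10^(L/10) = 6.805e+06 → L_total = 10·log₁₀(6.805e+06) = 68.33 dB.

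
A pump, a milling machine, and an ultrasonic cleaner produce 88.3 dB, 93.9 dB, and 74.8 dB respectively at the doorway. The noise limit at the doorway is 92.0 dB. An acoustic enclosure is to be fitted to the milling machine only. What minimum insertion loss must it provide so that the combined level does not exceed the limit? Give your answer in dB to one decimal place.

4.5 dB

The untreated sources together contribute 10^(88.3/10) + 10^(74.8/10) = 7.063e+08, i.e. 88.49 dB.
The limit corresponds to 10^(92.0/10) = 1.585e+09; subtracting the fixed part leaves 8.786e+08 for the milling machine, i.e. 89.44 dB.
So the milling machine must be reduced from 93.9 to 89.44 dB: IL = 4.46 dB.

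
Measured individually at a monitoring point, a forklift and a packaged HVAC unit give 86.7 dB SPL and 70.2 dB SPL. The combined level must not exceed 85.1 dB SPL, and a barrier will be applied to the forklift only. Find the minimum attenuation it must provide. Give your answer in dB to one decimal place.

1.7 dB

Fixed contribution from the other source: Σ 10^(L/10) = 10^(70.2/10) = 1.047e+07 (70.20 dB SPL).
To meet 85.1 dB SPL overall, the treated forklift may contribute at most 10^(85.1/10) − 1.047e+07 = 3.131e+08, i.e. 84.96 dB SPL.
So the forklift must be reduced from 86.7 to 84.96 dB SPL: IL = 1.74 dB.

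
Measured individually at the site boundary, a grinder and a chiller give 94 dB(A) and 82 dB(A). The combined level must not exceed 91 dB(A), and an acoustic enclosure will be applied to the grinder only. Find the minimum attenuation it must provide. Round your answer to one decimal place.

3.6 dB

Everything except the grinder sums to 10^(82/10) = 1.585e+08 in linear terms, 82.00 dB(A).
To meet 91 dB(A) overall, the treated grinder may contribute at most 10^(91/10) − 1.585e+08 = 1.100e+09, i.e. 90.42 dB(A).
Required insertion loss = 94 − 90.42 = 3.58 dB.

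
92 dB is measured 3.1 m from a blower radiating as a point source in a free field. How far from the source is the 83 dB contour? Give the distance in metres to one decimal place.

8.7 m

Point-source spreading drops the level by 20·log₁₀(r₂/r₁); inverting, r₂/r₁ = 10^(ΔL/20).
r₂ = 3.1·10^((92−83)/20) = 3.1·10^(9.0/20) = 8.74 m.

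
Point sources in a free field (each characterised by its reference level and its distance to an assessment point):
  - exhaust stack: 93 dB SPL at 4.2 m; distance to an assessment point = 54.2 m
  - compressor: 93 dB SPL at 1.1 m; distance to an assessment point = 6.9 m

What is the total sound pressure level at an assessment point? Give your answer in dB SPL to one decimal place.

First find each source's level at the receiver (point-source: −20·log₁₀(r/r_ref)), then combine on an intensity basis.
exhaust stack: 93 − 20·log₁₀(54.2/4.2) = 93 − 22.21 = 70.79 dB SPL.
compressor: 93 − 20·log₁₀(6.9/1.1) = 93 − 15.95 = 77.05 dB SPL.
Σ 10^(L/10) = 6.269e+07 → L_total = 10·log₁₀(6.269e+07) = 77.97 dB SPL.

78.0 dB SPL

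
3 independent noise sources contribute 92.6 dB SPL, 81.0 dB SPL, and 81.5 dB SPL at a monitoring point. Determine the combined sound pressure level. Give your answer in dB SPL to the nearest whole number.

Incoherent sources combine by intensity addition: L_total = 10·log₁₀(Σ 10^(L_i/10)).
Σ 10^(L/10) = 10^(92.6/10) + 10^(81.0/10) + 10^(81.5/10) = 2.087e+09.
L_total = 10·log₁₀(2.087e+09) = 93.19 dB SPL.

93 dB SPL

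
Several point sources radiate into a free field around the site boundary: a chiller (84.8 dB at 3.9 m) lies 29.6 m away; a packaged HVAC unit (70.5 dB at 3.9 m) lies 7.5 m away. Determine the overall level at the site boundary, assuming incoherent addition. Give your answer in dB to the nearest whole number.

Propagate each source to the receiver with L = L_ref − 20·log₁₀(r/r_ref), then add intensities.
chiller: 84.8 − 20·log₁₀(29.6/3.9) = 84.8 − 17.60 = 67.20 dB.
packaged HVAC unit: 70.5 − 20·log₁₀(7.5/3.9) = 70.5 − 5.68 = 64.82 dB.
Σ 10^(L/10) = 8.277e+06 → L_total = 10·log₁₀(8.277e+06) = 69.18 dB.

69 dB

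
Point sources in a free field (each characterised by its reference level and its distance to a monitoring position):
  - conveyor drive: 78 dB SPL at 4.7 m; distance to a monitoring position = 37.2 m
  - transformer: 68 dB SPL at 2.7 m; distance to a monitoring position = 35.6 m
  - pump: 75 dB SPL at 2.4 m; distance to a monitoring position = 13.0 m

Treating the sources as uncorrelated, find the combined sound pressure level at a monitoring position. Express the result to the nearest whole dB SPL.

63 dB SPL

Propagate each source to the receiver with L = L_ref − 20·log₁₀(r/r_ref), then add intensities.
conveyor drive: 78 − 20·log₁₀(37.2/4.7) = 78 − 17.97 = 60.03 dB SPL.
transformer: 68 − 20·log₁₀(35.6/2.7) = 68 − 22.40 = 45.60 dB SPL.
pump: 75 − 20·log₁₀(13.0/2.4) = 75 − 14.67 = 60.33 dB SPL.
Σ 10^(L/10) = 2.121e+06 → L_total = 10·log₁₀(2.121e+06) = 63.27 dB SPL.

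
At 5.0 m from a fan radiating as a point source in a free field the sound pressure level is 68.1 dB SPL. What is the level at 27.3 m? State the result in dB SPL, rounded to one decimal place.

53.4 dB SPL

Spherical spreading from a point source gives a 20·log₁₀(r₂/r₁) drop.
L₂ = 68.1 − 20·log₁₀(27.3/5.0) = 68.1 − 14.744 = 53.36 dB SPL.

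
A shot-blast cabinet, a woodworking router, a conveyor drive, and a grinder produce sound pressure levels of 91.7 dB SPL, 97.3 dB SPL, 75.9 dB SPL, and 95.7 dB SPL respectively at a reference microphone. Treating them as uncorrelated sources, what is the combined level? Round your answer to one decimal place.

For uncorrelated sources the intensities add, so convert each level to linear form, sum, and take 10·log₁₀ of the total.
Σ 10^(L/10) = 10^(91.7/10) + 10^(97.3/10) + 10^(75.9/10) + 10^(95.7/10) = 1.060e+10.
L_total = 10·log₁₀(1.060e+10) = 100.25 dB SPL.

100.3 dB SPL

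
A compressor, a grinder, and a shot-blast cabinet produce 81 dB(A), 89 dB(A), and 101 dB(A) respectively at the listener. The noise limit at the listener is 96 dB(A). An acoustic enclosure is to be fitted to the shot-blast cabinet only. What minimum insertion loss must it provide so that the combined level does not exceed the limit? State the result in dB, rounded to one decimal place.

Fixed contribution from the other sources: Σ 10^(L/10) = 10^(81/10) + 10^(89/10) = 9.202e+08 (89.64 dB(A)).
To meet 96 dB(A) overall, the treated shot-blast cabinet may contribute at most 10^(96/10) − 9.202e+08 = 3.061e+09, i.e. 94.86 dB(A).
Required insertion loss = 101 − 94.86 = 6.14 dB.

6.1 dB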